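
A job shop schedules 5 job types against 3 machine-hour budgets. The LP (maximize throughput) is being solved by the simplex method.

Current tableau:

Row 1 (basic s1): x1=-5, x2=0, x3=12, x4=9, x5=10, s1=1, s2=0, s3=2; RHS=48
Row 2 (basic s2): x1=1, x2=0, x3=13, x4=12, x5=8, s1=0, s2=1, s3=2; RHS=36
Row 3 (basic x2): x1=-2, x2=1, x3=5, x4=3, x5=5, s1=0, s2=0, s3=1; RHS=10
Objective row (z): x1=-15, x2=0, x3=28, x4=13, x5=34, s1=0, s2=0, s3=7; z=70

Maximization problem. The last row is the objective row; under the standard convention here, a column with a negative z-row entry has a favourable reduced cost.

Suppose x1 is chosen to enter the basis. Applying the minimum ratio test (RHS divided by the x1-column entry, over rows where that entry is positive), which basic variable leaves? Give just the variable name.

Ratios: row 1 (s1): entry -5 ≤ 0, skip; row 2 (s2): 36/1 = 36; row 3 (x2): entry -2 ≤ 0, skip.
Minimum ratio 36 is in the s2 row, so s2 leaves.

s2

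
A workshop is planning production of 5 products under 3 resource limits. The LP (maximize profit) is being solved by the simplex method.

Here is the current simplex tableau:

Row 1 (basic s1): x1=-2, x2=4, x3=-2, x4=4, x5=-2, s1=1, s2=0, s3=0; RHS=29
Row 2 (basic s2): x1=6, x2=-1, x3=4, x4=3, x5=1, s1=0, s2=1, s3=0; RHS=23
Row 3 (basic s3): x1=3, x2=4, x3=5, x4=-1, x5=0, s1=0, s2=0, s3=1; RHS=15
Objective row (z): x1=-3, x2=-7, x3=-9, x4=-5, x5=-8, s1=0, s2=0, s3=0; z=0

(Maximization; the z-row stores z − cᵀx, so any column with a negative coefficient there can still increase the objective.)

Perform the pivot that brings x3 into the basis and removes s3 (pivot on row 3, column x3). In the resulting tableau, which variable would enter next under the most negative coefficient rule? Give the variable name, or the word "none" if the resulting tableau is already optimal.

Pivot element 5. New z-row = old z-row − (-9)·(row 3/5).
Updated z-row coefficients: x1: 12/5, x2: 1/5, x3: 0, x4: -34/5, x5: -8, s1: 0, s2: 0, s3: 9/5.
The most negative is -8 in column x5, so x5 would enter next.

x5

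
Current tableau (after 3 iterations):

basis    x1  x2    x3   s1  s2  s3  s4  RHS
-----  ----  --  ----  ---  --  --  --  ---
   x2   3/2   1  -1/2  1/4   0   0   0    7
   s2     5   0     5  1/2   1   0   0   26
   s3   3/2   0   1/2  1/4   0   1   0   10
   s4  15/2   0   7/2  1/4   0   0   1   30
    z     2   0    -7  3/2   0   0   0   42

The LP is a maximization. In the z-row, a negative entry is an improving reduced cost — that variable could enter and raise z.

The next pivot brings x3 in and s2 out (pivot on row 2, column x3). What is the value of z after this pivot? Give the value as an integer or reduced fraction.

392/5

Minimum ratio for x3: 26/5 = 26/5.
z changes by −(z-row coeff of x3)·ratio = −(-7)·(26/5) = 182/5.
New z = 42 + (182/5) = 392/5.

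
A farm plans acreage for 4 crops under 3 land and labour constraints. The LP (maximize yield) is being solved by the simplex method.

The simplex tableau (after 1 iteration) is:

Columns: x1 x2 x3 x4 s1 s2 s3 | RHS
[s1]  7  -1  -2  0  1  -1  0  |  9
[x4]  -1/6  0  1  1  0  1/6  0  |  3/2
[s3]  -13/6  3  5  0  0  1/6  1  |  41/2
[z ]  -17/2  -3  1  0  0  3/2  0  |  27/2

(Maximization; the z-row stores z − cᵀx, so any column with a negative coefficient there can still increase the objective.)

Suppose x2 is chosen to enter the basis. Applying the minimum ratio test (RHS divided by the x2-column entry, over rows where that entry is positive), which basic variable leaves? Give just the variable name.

Ratios: row 1 (s1): entry -1 ≤ 0, skip; row 2 (x4): entry 0 ≤ 0, skip; row 3 (s3): (41/2)/3 = 41/6.
Minimum ratio 41/6 is in the s3 row, so s3 leaves.

s3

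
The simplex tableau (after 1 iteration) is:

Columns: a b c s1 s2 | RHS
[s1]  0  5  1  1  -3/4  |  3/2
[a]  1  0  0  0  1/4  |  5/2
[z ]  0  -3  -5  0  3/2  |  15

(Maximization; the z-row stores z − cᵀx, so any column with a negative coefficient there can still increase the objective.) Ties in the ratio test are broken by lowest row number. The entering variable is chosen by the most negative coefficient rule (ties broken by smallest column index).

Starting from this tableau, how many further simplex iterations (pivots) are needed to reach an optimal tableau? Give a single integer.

pivot: c in, s1 out → z = 45/2
pivot: s2 in, a out → z = 45
No improving column remains; optimal.

2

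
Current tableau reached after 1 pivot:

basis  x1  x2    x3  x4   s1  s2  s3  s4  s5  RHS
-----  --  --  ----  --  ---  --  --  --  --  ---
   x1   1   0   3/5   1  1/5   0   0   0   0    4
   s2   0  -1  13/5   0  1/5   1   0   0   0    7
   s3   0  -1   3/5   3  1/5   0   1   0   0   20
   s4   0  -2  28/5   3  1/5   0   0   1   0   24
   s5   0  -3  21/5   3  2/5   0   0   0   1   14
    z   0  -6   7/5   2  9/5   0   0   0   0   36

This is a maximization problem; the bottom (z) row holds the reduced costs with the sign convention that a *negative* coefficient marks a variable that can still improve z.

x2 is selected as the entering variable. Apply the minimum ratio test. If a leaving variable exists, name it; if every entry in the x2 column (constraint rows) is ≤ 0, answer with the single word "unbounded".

x2-column entries: row 1: 0, row 2: -1, row 3: -1, row 4: -2, row 5: -3. All ≤ 0, so x2 can increase without bound; the LP is unbounded in this direction.

unbounded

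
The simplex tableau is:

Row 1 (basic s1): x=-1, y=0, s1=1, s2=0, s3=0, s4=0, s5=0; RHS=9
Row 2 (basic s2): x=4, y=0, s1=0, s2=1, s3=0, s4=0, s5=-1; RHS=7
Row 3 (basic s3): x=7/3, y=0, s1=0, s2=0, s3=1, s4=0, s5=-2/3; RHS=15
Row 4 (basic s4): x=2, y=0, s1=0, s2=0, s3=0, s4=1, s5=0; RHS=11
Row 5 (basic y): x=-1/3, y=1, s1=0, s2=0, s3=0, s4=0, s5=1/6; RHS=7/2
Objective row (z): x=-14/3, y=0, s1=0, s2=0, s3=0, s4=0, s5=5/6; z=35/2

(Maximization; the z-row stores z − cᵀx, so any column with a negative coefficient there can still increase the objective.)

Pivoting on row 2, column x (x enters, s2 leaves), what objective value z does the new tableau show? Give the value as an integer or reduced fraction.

Minimum ratio for x: 7/4 = 7/4.
z changes by −(z-row coeff of x)·ratio = −(-14/3)·(7/4) = 49/6.
New z = 35/2 + (49/6) = 77/3.

77/3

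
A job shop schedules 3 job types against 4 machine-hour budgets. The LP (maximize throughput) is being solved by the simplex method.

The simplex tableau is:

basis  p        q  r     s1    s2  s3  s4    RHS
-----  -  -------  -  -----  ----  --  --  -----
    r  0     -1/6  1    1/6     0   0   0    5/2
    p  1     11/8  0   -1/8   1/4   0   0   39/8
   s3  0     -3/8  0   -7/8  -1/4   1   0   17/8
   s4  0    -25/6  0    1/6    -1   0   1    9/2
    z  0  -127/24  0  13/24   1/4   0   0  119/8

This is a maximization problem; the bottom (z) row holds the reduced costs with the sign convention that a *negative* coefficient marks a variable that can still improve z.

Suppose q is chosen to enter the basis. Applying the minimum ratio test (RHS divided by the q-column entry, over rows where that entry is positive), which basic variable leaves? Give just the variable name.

p

Ratios: row 1 (r): entry -1/6 ≤ 0, skip; row 2 (p): (39/8)/(11/8) = 39/11; row 3 (s3): entry -3/8 ≤ 0, skip; row 4 (s4): entry -25/6 ≤ 0, skip.
Minimum ratio 39/11 is in the p row, so p leaves.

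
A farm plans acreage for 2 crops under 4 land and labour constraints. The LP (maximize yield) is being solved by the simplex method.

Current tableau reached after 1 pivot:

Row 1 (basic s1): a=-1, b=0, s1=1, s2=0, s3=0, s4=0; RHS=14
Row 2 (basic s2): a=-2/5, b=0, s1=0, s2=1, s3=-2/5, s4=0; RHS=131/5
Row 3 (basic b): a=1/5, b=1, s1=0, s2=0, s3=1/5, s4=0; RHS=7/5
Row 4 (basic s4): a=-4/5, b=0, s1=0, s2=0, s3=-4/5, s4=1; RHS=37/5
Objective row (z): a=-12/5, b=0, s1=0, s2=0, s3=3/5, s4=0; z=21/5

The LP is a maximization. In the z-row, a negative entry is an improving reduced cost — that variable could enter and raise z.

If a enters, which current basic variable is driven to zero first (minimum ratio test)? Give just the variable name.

b

Ratios: row 1 (s1): entry -1 ≤ 0, skip; row 2 (s2): entry -2/5 ≤ 0, skip; row 3 (b): (7/5)/(1/5) = 7; row 4 (s4): entry -4/5 ≤ 0, skip.
Minimum ratio 7 is in the b row, so b leaves.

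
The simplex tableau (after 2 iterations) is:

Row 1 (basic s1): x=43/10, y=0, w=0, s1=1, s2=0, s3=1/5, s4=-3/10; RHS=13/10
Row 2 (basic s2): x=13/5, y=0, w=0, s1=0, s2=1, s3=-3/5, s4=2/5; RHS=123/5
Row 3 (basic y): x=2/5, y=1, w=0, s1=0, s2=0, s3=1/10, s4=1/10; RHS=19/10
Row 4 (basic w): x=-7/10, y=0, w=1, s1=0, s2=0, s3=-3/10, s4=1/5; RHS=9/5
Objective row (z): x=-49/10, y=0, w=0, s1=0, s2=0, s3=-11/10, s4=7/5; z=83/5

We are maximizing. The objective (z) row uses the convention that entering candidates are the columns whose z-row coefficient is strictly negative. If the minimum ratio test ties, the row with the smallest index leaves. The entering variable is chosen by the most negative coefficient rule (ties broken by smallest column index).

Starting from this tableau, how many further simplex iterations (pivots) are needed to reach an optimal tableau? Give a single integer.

3

pivot: x in, s1 out → z = 1555/86
pivot: s3 in, x out → z = 95/4
pivot: s4 in, y out → z = 25
No improving column remains; optimal.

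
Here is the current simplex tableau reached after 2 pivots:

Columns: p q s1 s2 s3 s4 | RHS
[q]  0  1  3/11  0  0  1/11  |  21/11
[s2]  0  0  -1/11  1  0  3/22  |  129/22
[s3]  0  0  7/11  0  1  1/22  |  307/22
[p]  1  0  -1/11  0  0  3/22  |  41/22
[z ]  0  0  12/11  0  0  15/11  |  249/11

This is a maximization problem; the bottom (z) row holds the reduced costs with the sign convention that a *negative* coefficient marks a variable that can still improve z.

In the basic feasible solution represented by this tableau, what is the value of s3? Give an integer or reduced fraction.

307/22

s3 is basic (row 3); its value is the RHS of that row: 307/22.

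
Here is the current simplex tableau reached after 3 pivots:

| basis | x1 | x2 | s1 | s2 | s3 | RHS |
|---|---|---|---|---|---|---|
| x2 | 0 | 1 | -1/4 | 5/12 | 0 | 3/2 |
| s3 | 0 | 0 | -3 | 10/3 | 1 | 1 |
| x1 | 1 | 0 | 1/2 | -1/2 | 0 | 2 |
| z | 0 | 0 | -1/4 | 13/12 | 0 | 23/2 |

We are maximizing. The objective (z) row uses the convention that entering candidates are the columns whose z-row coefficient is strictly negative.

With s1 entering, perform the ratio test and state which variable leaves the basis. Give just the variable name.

Ratios: row 1 (x2): entry -1/4 ≤ 0, skip; row 2 (s3): entry -3 ≤ 0, skip; row 3 (x1): 2/(1/2) = 4.
Minimum ratio 4 is in the x1 row, so x1 leaves.

x1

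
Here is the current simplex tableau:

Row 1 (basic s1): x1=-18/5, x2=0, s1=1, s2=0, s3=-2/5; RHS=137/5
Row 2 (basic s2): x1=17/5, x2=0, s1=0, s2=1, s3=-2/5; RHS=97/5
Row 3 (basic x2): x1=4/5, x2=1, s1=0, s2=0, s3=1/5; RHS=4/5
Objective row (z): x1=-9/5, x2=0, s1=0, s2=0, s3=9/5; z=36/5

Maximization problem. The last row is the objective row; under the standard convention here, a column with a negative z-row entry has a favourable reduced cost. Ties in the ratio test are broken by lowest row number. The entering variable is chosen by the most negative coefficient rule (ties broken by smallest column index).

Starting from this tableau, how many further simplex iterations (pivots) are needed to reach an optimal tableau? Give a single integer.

1

pivot: x1 in, x2 out → z = 9
No improving column remains; optimal.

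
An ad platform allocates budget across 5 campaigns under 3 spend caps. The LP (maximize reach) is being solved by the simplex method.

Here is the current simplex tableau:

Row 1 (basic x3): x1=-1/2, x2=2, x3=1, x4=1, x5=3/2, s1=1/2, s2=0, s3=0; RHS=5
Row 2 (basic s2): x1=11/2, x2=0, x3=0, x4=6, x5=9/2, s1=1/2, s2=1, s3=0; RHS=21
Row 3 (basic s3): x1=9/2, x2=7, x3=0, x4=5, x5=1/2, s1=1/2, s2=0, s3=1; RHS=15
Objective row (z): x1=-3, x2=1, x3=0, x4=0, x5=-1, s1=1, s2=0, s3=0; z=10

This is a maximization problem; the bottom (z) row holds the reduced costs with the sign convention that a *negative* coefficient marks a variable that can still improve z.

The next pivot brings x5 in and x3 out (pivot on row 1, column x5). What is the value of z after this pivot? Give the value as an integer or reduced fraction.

40/3

Minimum ratio for x5: 5/(3/2) = 10/3.
z changes by −(z-row coeff of x5)·ratio = −(-1)·(10/3) = 10/3.
New z = 10 + (10/3) = 40/3.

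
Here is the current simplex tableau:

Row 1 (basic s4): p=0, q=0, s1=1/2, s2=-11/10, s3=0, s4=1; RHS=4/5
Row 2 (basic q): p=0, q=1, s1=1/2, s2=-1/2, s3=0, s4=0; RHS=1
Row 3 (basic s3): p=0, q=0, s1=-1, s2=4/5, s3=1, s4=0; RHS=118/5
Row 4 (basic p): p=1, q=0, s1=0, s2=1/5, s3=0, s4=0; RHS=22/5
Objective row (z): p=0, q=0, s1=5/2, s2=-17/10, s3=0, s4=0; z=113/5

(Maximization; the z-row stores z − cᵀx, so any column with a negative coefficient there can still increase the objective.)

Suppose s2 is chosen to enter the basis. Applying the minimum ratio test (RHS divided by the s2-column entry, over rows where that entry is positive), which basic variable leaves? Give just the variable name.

Ratios: row 1 (s4): entry -11/10 ≤ 0, skip; row 2 (q): entry -1/2 ≤ 0, skip; row 3 (s3): (118/5)/(4/5) = 59/2; row 4 (p): (22/5)/(1/5) = 22.
Minimum ratio 22 is in the p row, so p leaves.

p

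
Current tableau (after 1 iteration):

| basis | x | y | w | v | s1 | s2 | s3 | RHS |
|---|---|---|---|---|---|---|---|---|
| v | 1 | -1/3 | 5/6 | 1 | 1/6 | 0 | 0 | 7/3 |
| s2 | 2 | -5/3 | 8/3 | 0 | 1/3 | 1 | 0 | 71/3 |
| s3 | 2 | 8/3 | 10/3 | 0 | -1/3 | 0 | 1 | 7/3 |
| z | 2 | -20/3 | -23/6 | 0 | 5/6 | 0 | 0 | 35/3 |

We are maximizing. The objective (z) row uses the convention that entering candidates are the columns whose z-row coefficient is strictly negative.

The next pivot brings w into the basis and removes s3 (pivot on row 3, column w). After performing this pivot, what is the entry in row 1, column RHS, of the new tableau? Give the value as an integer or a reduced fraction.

7/4

Pivot element is row 3, column w: 10/3.
Normalize row 3: new (row 3, RHS) = (7/3)/(10/3) = 7/10.
row 1 ← row 1 − (5/6)·(new row 3): 7/3 − (5/6)·(7/10) = 7/4.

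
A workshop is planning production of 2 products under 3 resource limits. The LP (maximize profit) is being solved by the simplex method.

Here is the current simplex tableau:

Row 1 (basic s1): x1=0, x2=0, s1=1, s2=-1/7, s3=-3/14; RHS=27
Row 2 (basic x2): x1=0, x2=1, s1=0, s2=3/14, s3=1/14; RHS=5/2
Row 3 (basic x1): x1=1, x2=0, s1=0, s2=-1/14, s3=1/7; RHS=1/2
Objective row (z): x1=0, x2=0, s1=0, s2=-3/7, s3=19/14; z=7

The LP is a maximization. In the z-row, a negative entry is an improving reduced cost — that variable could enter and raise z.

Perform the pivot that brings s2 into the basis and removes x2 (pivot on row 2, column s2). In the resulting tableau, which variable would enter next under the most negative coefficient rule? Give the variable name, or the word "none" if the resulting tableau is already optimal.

none

Pivot element 3/14. New z-row = old z-row − (-3/7)·(row 2/(3/14)).
Updated z-row coefficients: x1: 0, x2: 2, s1: 0, s2: 0, s3: 3/2.
No coefficient is strictly negative; the tableau after this pivot is optimal.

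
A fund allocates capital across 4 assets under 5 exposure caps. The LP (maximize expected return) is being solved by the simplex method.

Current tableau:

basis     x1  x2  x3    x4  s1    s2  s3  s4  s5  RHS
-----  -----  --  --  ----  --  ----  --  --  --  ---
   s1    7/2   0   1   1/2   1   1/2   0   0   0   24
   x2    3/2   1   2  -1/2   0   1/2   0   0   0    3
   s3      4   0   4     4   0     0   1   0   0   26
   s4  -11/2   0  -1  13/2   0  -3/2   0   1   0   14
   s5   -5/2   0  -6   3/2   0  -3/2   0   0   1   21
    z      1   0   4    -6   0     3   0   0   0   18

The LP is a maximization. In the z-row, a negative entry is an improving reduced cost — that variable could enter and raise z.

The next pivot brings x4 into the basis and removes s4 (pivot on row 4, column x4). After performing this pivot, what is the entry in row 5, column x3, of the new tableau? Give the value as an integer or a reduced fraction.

-75/13

Pivot element is row 4, column x4: 13/2.
Normalize row 4: new (row 4, x3) = (-1)/(13/2) = -2/13.
row 5 ← row 5 − (3/2)·(new row 4): -6 − (3/2)·(-2/13) = -75/13.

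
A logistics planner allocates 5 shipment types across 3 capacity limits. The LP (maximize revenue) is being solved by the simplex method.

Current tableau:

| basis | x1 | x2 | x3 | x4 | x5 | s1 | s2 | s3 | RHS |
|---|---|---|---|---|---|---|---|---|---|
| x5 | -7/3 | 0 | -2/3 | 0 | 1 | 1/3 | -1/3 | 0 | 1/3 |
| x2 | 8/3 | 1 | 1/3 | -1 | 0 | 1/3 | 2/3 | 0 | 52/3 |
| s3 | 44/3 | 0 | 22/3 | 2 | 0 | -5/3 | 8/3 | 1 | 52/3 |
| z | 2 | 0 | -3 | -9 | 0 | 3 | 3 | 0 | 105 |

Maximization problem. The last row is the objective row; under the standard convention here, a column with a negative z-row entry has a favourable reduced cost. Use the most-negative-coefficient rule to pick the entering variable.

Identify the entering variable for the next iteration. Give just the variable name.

x4

Objective-row coefficients: x1: 2, x2: 0, x3: -3, x4: -9, x5: 0, s1: 3, s2: 3, s3: 0.
The most negative is -9 in column x4, so x4 enters.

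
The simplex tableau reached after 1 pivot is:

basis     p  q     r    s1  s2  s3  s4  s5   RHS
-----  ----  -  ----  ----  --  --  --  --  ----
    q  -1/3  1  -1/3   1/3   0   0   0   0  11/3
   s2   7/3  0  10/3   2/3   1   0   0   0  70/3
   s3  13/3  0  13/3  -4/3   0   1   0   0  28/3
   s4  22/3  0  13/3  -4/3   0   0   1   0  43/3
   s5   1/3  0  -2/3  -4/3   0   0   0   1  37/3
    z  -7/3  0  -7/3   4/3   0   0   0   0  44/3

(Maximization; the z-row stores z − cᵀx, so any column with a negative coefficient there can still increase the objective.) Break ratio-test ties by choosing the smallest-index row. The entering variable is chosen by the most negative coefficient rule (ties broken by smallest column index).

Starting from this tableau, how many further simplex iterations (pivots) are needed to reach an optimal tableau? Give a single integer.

2

pivot: p in, s4 out → z = 423/22
pivot: r in, s3 out → z = 256/13
No improving column remains; optimal.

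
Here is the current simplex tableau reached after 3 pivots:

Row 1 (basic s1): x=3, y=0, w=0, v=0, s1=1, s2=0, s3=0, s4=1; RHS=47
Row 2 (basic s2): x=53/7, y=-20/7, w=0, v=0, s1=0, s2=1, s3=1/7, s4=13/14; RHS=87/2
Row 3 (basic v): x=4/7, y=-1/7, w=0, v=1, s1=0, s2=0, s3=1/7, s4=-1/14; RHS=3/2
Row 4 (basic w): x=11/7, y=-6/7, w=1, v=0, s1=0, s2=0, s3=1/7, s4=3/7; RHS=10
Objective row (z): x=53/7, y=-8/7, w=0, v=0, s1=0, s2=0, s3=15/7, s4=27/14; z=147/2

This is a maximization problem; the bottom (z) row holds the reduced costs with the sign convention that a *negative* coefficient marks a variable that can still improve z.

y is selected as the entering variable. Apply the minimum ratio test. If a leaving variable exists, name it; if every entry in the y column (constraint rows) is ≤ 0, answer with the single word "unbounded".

unbounded

y-column entries: row 1: 0, row 2: -20/7, row 3: -1/7, row 4: -6/7. All ≤ 0, so y can increase without bound; the LP is unbounded in this direction.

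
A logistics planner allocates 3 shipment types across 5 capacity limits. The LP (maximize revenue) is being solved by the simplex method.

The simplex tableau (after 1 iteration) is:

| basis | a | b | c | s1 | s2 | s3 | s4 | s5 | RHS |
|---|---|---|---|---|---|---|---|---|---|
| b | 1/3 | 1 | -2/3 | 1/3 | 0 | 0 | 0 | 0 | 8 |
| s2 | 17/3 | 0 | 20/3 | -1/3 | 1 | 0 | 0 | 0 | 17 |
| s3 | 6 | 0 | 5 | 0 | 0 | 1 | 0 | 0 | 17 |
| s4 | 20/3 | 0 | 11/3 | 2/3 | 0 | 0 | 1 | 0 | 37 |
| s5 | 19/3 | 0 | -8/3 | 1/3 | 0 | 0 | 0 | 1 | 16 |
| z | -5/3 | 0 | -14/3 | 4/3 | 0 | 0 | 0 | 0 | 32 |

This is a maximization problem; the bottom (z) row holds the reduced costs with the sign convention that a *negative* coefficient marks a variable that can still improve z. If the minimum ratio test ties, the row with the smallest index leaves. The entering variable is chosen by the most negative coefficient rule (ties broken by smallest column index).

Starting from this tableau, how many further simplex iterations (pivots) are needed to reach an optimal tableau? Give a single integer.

1

pivot: c in, s2 out → z = 439/10
No improving column remains; optimal.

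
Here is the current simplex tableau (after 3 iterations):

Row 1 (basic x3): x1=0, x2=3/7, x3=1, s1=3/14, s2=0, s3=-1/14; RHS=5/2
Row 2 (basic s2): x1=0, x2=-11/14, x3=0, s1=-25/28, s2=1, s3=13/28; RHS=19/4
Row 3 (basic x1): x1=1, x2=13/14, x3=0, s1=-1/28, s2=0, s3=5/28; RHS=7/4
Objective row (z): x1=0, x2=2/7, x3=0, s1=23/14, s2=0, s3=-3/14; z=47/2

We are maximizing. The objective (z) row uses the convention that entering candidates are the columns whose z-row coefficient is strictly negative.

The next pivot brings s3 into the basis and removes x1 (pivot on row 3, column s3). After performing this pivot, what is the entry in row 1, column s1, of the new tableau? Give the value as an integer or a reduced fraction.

Pivot element is row 3, column s3: 5/28.
Normalize row 3: new (row 3, s1) = (-1/28)/(5/28) = -1/5.
row 1 ← row 1 − (-1/14)·(new row 3): 3/14 − (-1/14)·(-1/5) = 1/5.

1/5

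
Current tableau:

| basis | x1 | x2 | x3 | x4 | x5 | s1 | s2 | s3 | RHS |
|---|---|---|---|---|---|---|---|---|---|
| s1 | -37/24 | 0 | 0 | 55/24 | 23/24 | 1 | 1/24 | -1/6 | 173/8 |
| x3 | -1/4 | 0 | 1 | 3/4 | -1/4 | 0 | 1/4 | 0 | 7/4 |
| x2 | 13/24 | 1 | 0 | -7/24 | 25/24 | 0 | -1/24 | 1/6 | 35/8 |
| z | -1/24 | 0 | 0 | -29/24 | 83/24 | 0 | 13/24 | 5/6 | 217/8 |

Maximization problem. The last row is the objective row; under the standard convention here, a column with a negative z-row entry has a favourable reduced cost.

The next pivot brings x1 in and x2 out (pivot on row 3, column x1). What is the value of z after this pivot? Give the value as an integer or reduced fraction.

357/13

Minimum ratio for x1: (35/8)/(13/24) = 105/13.
z changes by −(z-row coeff of x1)·ratio = −(-1/24)·(105/13) = 35/104.
New z = 217/8 + (35/104) = 357/13.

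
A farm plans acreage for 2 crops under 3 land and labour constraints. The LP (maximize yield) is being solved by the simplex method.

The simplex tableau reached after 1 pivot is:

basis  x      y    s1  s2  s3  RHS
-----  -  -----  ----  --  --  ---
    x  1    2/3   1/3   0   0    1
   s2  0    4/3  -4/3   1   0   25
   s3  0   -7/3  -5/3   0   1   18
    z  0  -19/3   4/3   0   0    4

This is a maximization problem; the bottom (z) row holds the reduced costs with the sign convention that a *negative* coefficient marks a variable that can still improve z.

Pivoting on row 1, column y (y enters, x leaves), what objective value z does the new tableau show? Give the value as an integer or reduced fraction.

27/2

Minimum ratio for y: 1/(2/3) = 3/2.
z changes by −(z-row coeff of y)·ratio = −(-19/3)·(3/2) = 19/2.
New z = 4 + (19/2) = 27/2.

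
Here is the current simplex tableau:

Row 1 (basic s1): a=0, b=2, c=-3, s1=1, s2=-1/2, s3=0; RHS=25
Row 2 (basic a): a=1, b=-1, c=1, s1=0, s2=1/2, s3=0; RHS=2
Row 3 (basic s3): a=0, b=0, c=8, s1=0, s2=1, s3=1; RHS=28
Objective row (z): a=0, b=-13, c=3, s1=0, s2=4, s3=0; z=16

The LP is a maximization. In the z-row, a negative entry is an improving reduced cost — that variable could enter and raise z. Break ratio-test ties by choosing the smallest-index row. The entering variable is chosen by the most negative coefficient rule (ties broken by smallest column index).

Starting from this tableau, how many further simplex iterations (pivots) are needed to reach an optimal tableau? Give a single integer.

pivot: b in, s1 out → z = 357/2
pivot: c in, s3 out → z = 945/4
No improving column remains; optimal.

2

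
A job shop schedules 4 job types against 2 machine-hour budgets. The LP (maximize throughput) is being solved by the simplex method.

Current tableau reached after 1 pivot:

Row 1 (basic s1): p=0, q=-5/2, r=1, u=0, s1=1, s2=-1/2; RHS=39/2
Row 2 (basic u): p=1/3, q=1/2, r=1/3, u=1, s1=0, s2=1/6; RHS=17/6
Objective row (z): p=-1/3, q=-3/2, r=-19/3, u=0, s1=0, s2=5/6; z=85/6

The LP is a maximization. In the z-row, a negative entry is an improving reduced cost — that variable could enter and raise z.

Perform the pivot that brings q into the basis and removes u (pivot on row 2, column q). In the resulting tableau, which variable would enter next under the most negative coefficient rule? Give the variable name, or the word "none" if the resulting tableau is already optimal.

Pivot element 1/2. New z-row = old z-row − (-3/2)·(row 2/(1/2)).
Updated z-row coefficients: p: 2/3, q: 0, r: -16/3, u: 3, s1: 0, s2: 4/3.
The most negative is -16/3 in column r, so r would enter next.

r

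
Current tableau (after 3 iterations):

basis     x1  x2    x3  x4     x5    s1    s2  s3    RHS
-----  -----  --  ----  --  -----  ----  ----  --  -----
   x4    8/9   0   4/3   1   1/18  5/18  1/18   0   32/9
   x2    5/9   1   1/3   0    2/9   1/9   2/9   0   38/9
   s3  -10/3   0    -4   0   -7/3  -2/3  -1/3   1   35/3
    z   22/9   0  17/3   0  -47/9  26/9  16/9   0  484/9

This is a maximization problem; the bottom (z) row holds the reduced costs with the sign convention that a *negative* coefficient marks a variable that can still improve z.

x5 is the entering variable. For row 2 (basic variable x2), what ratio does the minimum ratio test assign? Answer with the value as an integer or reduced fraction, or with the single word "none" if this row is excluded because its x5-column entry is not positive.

19

Ratio = RHS / (x5 entry) = (38/9) / (2/9) = 19.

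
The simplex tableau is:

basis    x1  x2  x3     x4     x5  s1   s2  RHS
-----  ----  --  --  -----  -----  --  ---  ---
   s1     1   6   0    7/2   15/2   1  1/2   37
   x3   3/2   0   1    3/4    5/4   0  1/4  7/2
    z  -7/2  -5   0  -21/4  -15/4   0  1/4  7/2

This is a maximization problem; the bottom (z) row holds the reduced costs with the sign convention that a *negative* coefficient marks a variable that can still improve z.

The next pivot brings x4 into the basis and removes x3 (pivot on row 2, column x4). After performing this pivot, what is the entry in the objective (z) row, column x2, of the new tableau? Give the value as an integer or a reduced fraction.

Pivot element is row 2, column x4: 3/4.
Normalize row 2: new (row 2, x2) = 0/(3/4) = 0.
z-row ← z-row − (-21/4)·(new row 2): -5 − (-21/4)·0 = -5.

-5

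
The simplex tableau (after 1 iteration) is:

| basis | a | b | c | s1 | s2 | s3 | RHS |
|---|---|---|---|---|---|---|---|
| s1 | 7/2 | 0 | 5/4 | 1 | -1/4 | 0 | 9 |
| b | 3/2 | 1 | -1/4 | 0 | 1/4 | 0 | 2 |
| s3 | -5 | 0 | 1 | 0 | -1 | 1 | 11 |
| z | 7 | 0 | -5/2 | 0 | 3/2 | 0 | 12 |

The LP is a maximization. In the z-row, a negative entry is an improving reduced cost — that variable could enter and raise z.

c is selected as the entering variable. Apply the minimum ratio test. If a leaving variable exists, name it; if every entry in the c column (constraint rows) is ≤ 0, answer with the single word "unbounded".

s1

Ratios: row 1 (s1): 9/(5/4) = 36/5; row 2 (b): entry -1/4 ≤ 0, skip; row 3 (s3): 11/1 = 11.
Minimum ratio is in the s1 row, so s1 leaves.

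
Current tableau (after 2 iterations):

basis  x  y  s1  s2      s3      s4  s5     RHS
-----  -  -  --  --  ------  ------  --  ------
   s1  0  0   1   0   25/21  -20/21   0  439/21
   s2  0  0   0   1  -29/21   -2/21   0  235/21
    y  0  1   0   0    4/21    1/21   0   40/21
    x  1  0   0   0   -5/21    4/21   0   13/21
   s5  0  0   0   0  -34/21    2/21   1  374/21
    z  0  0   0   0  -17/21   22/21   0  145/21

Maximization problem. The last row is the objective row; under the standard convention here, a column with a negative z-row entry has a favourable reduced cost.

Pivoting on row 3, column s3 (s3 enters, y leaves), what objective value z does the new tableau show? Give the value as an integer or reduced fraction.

15

Minimum ratio for s3: (40/21)/(4/21) = 10.
z changes by −(z-row coeff of s3)·ratio = −(-17/21)·10 = 170/21.
New z = 145/21 + (170/21) = 15.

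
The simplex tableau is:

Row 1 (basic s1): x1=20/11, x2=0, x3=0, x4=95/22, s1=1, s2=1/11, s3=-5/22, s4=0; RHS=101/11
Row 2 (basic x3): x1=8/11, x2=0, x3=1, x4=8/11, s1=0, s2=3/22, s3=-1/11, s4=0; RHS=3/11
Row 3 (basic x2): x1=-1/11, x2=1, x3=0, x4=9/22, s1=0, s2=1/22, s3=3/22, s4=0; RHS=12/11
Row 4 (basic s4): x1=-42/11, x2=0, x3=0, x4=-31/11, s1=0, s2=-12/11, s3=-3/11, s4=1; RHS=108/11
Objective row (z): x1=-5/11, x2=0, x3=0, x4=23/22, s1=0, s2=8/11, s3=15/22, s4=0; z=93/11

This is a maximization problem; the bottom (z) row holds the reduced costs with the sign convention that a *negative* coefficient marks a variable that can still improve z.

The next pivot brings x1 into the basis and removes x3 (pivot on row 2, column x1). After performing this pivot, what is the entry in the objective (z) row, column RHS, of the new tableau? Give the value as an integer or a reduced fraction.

69/8

Pivot element is row 2, column x1: 8/11.
Normalize row 2: new (row 2, RHS) = (3/11)/(8/11) = 3/8.
z-row ← z-row − (-5/11)·(new row 2): 93/11 − (-5/11)·(3/8) = 69/8.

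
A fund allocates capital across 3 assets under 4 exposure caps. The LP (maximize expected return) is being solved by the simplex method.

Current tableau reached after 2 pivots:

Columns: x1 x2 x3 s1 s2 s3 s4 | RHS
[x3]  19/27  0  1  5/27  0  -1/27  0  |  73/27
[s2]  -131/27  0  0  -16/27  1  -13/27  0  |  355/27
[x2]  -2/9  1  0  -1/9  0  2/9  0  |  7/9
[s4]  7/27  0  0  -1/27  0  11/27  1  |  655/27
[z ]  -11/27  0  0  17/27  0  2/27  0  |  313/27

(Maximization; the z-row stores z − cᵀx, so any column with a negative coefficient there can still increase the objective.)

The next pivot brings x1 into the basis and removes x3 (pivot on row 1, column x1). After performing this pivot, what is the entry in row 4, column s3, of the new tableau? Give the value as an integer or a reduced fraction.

8/19

Pivot element is row 1, column x1: 19/27.
Normalize row 1: new (row 1, s3) = (-1/27)/(19/27) = -1/19.
row 4 ← row 4 − (7/27)·(new row 1): 11/27 − (7/27)·(-1/19) = 8/19.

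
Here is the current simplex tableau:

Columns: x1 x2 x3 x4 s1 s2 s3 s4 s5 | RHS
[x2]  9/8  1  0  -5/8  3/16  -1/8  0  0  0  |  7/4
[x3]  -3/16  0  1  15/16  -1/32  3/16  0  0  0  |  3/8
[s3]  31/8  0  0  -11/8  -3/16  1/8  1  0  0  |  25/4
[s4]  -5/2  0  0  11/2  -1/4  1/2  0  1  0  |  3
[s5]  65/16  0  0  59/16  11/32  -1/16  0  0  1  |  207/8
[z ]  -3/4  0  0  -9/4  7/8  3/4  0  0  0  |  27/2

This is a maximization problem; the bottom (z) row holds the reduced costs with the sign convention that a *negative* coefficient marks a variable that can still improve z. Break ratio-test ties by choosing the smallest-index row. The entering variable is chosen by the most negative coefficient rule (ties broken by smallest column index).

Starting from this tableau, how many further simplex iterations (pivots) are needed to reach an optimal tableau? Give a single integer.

pivot: x4 in, x3 out → z = 72/5
pivot: x1 in, s3 out → z = 50/3
No improving column remains; optimal.

2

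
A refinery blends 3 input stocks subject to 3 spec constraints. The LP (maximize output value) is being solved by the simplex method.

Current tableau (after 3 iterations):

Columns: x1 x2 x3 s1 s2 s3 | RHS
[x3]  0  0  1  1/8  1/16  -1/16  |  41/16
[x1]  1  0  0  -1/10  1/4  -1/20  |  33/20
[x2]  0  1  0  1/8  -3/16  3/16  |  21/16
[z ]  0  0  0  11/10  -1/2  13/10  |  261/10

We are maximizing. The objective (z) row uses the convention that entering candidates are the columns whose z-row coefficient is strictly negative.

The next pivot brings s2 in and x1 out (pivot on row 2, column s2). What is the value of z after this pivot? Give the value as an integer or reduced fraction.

Minimum ratio for s2: (33/20)/(1/4) = 33/5.
z changes by −(z-row coeff of s2)·ratio = −(-1/2)·(33/5) = 33/10.
New z = 261/10 + (33/10) = 147/5.

147/5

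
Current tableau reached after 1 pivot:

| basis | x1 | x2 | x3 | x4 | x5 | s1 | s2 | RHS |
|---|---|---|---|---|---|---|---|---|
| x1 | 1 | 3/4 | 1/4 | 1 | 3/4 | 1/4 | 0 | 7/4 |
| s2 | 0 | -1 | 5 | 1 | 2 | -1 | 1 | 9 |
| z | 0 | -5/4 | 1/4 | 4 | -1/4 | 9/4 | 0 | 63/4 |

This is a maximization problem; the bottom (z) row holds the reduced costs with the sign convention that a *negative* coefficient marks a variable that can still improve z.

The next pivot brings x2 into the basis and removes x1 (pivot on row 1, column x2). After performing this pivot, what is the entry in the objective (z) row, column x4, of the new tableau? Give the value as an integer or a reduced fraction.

Pivot element is row 1, column x2: 3/4.
Normalize row 1: new (row 1, x4) = 1/(3/4) = 4/3.
z-row ← z-row − (-5/4)·(new row 1): 4 − (-5/4)·(4/3) = 17/3.

17/3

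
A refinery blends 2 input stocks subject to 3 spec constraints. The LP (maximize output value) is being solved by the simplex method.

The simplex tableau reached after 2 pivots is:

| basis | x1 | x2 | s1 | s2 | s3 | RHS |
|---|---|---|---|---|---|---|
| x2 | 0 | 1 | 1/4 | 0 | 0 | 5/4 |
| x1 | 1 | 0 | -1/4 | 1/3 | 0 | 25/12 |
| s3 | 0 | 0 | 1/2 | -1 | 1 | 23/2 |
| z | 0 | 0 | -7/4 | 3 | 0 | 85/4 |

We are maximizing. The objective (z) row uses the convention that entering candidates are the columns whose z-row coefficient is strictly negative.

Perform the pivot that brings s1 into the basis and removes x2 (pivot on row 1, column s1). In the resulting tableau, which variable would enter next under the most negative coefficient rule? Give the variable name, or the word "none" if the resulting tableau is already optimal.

Pivot element 1/4. New z-row = old z-row − (-7/4)·(row 1/(1/4)).
Updated z-row coefficients: x1: 0, x2: 7, s1: 0, s2: 3, s3: 0.
No coefficient is strictly negative; the tableau after this pivot is optimal.

none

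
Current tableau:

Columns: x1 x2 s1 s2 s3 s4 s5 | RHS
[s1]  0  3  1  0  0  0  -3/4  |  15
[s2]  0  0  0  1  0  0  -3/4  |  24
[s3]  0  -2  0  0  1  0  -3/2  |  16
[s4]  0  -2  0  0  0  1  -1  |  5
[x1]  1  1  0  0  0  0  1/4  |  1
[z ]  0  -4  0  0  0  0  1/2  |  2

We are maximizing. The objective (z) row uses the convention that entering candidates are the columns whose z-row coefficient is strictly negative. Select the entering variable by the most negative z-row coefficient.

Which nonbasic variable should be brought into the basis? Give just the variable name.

Objective-row coefficients: x1: 0, x2: -4, s1: 0, s2: 0, s3: 0, s4: 0, s5: 1/2.
The most negative is -4 in column x2, so x2 enters.

x2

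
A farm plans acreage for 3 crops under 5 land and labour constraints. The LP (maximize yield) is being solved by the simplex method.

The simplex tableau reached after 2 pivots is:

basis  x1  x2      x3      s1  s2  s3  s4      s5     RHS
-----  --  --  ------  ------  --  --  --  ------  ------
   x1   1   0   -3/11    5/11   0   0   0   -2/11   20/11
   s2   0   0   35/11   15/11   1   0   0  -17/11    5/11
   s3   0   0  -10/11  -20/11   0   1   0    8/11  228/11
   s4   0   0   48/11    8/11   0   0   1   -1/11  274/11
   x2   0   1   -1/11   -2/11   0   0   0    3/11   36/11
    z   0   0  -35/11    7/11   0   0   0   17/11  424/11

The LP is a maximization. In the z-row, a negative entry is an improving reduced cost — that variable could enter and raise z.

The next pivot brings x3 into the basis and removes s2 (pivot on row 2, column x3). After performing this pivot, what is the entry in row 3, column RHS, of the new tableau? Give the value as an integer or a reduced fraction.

146/7

Pivot element is row 2, column x3: 35/11.
Normalize row 2: new (row 2, RHS) = (5/11)/(35/11) = 1/7.
row 3 ← row 3 − (-10/11)·(new row 2): 228/11 − (-10/11)·(1/7) = 146/7.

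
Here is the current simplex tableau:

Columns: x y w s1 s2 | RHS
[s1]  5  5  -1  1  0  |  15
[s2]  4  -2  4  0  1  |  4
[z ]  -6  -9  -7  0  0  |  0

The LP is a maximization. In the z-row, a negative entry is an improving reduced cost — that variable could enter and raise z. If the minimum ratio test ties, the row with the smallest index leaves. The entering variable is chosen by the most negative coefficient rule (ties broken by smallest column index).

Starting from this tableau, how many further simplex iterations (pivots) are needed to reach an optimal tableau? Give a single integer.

pivot: y in, s1 out → z = 27
pivot: w in, s2 out → z = 463/9
No improving column remains; optimal.

2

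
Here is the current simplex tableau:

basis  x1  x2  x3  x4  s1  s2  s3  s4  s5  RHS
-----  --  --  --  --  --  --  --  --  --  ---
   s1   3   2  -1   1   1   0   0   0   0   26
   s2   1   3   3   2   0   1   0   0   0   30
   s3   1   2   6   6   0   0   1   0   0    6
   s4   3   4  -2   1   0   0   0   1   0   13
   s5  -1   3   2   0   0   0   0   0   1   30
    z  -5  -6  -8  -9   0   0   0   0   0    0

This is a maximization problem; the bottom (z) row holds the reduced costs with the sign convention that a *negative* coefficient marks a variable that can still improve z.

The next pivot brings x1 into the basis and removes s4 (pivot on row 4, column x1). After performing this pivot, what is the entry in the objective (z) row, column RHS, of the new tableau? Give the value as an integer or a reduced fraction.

65/3

Pivot element is row 4, column x1: 3.
Normalize row 4: new (row 4, RHS) = 13/3 = 13/3.
z-row ← z-row − (-5)·(new row 4): 0 − (-5)·(13/3) = 65/3.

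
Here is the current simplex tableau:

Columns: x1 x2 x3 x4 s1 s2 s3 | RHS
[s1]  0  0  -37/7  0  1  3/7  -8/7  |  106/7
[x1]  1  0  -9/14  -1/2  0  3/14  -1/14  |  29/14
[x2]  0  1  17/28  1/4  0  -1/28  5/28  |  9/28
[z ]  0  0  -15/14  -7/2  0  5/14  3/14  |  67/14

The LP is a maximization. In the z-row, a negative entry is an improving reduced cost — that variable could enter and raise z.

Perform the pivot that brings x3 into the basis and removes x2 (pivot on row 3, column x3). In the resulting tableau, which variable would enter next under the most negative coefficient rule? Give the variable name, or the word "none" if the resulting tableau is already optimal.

x4

Pivot element 17/28. New z-row = old z-row − (-15/14)·(row 3/(17/28)).
Updated z-row coefficients: x1: 0, x2: 30/17, x3: 0, x4: -52/17, s1: 0, s2: 5/17, s3: 9/17.
The most negative is -52/17 in column x4, so x4 would enter next.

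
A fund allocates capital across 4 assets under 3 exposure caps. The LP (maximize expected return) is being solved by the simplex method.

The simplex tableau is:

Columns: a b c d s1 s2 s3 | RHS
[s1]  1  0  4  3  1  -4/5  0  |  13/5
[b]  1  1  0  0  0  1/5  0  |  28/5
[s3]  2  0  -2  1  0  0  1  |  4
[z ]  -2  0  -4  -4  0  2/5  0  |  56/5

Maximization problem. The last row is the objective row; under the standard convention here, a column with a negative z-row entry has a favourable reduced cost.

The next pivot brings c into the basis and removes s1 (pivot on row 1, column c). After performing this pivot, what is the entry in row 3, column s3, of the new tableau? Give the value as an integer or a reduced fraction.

Pivot element is row 1, column c: 4.
Normalize row 1: new (row 1, s3) = 0/4 = 0.
row 3 ← row 3 − (-2)·(new row 1): 1 − (-2)·0 = 1.

1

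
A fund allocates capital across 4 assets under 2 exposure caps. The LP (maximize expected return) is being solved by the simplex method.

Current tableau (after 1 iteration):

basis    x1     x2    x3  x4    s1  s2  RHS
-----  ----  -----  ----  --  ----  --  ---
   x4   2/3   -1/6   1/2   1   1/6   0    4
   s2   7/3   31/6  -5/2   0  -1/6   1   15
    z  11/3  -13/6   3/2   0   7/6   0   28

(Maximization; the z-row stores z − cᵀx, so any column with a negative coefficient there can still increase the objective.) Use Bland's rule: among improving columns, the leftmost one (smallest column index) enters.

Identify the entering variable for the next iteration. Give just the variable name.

x2

Objective-row coefficients: x1: 11/3, x2: -13/6, x3: 3/2, x4: 0, s1: 7/6, s2: 0.
Improving columns: x2. Bland's rule picks the smallest column index → x2.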